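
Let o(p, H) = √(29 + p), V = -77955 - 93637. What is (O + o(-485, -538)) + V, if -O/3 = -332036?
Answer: 824516 + 2*I*√114 ≈ 8.2452e+5 + 21.354*I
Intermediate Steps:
V = -171592
O = 996108 (O = -3*(-332036) = 996108)
(O + o(-485, -538)) + V = (996108 + √(29 - 485)) - 171592 = (996108 + √(-456)) - 171592 = (996108 + 2*I*√114) - 171592 = 824516 + 2*I*√114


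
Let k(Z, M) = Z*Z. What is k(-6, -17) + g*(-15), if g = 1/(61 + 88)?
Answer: 5349/149 ≈ 35.899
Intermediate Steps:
k(Z, M) = Z**2
g = 1/149 ≈ 0.0067114
k(-6, -17) + g*(-15) = (-6)**2 + (1/149)*(-15) = 36 - 15/149 = 5349/149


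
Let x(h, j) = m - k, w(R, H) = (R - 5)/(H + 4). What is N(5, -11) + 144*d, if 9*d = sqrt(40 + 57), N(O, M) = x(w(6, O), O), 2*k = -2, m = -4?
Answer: -3 + 16*sqrt(97) ≈ 154.58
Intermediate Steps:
k = -1 (k = (1/2)*(-2) = -1)
w(R, H) = (-5 + R)/(4 + H)
x(h, j) = -3 (x(h, j) = -4 - 1*(-1) = -4 + 1 = -3)
N(O, M) = -3
d = sqrt(97)/9 (d = sqrt(40 + 57)/9 = sqrt(97)/9 ≈ 1.0943)
N(5, -11) + 144*d = -3 + 144*(sqrt(97)/9) = -3 + 16*sqrt(97)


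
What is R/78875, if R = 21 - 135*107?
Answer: -14424/78875 ≈ -0.18287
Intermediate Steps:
R = -14424 (R = 21 - 14445 = -14424)
R/78875 = -14424/78875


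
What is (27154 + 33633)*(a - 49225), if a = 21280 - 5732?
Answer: -2047123799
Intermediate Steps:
a = 15548
(27154 + 33633)*(a - 49225) = (27154 + 33633)*(15548 - 49225) = 60787*(-33677) = -2047123799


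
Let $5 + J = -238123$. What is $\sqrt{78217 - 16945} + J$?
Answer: $-238128 + 6 \sqrt{1702} \approx -2.3788 \cdot 10^{5}$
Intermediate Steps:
$J = -238128$ ($J = -5 - 238123 = -238128$)
$\sqrt{78217 - 16945} + J = \sqrt{78217 - 16945} - 238128 = \sqrt{61272} - 238128 = 6 \sqrt{1702} - 238128 = -238128 + 6 \sqrt{1702}$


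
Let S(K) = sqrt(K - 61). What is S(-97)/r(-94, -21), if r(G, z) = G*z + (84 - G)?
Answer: I*sqrt(158)/2152 ≈ 0.005841*I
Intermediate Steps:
r(G, z) = 84 - G + G*z
S(K) = sqrt(-61 + K)
S(-97)/r(-94, -21) = sqrt(-61 - 97)/(84 - 1*(-94) - 94*(-21)) = sqrt(-158)/(84 + 94 + 1974) = (I*sqrt(158))/2152 = (I*sqrt(158))*(1/2152) = I*sqrt(158)/2152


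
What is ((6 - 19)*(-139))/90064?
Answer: 139/6928 ≈ 0.020064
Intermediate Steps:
((6 - 19)*(-139))/90064 = -13*(-139)*(1/90064) = 1807*(1/90064) = 139/6928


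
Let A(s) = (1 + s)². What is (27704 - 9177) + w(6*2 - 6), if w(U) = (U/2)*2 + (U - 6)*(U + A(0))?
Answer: 18533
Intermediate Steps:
w(U) = U + (1 + U)*(-6 + U) (w(U) = (U/2)*2 + (U - 6)*(U + (1 + 0)²) = (U*(½))*2 + (-6 + U)*(U + 1²) = (U/2)*2 + (-6 + U)*(U + 1) = U + (-6 + U)*(1 + U) = U + (1 + U)*(-6 + U))
(27704 - 9177) + w(6*2 - 6) = (27704 - 9177) + (-6 + (6*2 - 6)² - 4*(6*2 - 6)) = 18527 + (-6 + (12 - 6)² - 4*(12 - 6)) = 18527 + (-6 + 6² - 4*6) = 18527 + (-6 + 36 - 24) = 18527 + 6 = 18533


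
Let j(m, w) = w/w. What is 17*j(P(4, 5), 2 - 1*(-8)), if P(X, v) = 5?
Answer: 17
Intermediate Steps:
j(m, w) = 1
17*j(P(4, 5), 2 - 1*(-8)) = 17*1 = 17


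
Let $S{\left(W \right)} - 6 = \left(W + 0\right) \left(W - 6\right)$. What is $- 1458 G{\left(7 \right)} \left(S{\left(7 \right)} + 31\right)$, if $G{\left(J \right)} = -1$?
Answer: $64152$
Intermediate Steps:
$S{\left(W \right)} = 6 + W \left(-6 + W\right)$ ($S{\left(W \right)} = 6 + \left(W + 0\right) \left(W - 6\right) = 6 + W \left(-6 + W\right)$)
$- 1458 G{\left(7 \right)} \left(S{\left(7 \right)} + 31\right) = - 1458 \left(- (\left(6 + 7^{2} - 42\right) + 31)\right) = - 1458 \left(- (\left(6 + 49 - 42\right) + 31)\right) = - 1458 \left(- (13 + 31)\right) = - 1458 \left(\left(-1\right) 44\right) = \left(-1458\right) \left(-44\right) = 64152$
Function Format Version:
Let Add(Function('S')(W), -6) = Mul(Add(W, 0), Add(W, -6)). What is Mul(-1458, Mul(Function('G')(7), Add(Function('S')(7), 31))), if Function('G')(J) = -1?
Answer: 64152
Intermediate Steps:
Function('S')(W) = Add(6, Mul(W, Add(-6, W))) (Function('S')(W) = Add(6, Mul(Add(W, 0), Add(W, -6))) = Add(6, Mul(W, Add(-6, W))))
Mul(-1458, Mul(Function('G')(7), Add(Function('S')(7), 31))) = Mul(-1458, Mul(-1, Add(Add(6, Pow(7, 2), Mul(-6, 7)), 31))) = Mul(-1458, Mul(-1, Add(Add(6, 49, -42), 31))) = Mul(-1458, Mul(-1, Add(13, 31))) = Mul(-1458, Mul(-1, 44)) = Mul(-1458, -44) = 64152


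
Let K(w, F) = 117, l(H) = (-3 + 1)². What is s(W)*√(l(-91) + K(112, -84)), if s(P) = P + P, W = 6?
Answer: 132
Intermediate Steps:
l(H) = 4 (l(H) = (-2)² = 4)
s(P) = 2*P
s(W)*√(l(-91) + K(112, -84)) = (2*6)*√(4 + 117) = 12*√121 = 12*11 = 132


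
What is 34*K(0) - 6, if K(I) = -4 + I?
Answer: -142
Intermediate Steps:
34*K(0) - 6 = 34*(-4 + 0) - 6 = 34*(-4) - 6 = -136 - 6 = -142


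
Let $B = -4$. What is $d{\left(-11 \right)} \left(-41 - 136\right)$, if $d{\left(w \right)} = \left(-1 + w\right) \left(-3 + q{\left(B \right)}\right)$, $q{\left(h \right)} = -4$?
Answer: $-14868$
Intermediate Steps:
$d{\left(w \right)} = 7 - 7 w$ ($d{\left(w \right)} = \left(-1 + w\right) \left(-3 - 4\right) = \left(-1 + w\right) \left(-7\right) = 7 - 7 w$)
$d{\left(-11 \right)} \left(-41 - 136\right) = \left(7 - -77\right) \left(-41 - 136\right) = \left(7 + 77\right) \left(-177\right) = 84 \left(-177\right) = -14868$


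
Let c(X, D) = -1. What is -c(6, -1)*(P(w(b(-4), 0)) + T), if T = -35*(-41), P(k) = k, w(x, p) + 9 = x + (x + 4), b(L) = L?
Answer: 1422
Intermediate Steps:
w(x, p) = -5 + 2*x (w(x, p) = -9 + (x + (x + 4)) = -9 + (x + (4 + x)) = -9 + (4 + 2*x) = -5 + 2*x)
T = 1435
-c(6, -1)*(P(w(b(-4), 0)) + T) = -(-1)*((-5 + 2*(-4)) + 1435) = -(-1)*((-5 - 8) + 1435) = -(-1)*(-13 + 1435) = -(-1)*1422 = -1*(-1422) = 1422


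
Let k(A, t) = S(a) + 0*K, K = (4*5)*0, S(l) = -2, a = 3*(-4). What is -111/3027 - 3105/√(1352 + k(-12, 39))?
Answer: -37/1009 - 69*√6/2 ≈ -84.544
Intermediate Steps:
a = -12
K = 0 (K = 20*0 = 0)
k(A, t) = -2 (k(A, t) = -2 + 0*0 = -2 + 0 = -2)
-111/3027 - 3105/√(1352 + k(-12, 39)) = -111/3027 - 3105/√(1352 - 2) = -111*1/3027 - 3105*√6/90 = -37/1009 - 3105*√6/90 = -37/1009 - 69*√6/2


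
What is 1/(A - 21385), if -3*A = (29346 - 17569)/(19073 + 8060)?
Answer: -81399/1740729392 ≈ -4.6761e-5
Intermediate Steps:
A = -11777/81399 (A = -(29346 - 17569)/(3*(19073 + 8060)) = -11777/(3*27133) = -1/3*11777/27133 = -11777/81399 ≈ -0.14468)
1/(A - 21385) = 1/(-11777/81399 - 21385) = 1/(-1740729392/81399) = -81399/1740729392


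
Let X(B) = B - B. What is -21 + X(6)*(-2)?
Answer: -21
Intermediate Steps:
X(B) = 0
-21 + X(6)*(-2) = -21 + 0*(-2) = -21 + 0 = -21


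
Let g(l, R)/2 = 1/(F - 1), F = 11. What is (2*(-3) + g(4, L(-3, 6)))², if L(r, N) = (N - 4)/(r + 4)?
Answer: 841/25 ≈ 33.640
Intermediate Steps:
L(r, N) = (-4 + N)/(4 + r)
g(l, R) = ⅕ (g(l, R) = 2/(11 - 1) = 2/10 = 2*(⅒) = ⅕)
(2*(-3) + g(4, L(-3, 6)))² = (2*(-3) + ⅕)² = (-6 + ⅕)² = (-29/5)² = 841/25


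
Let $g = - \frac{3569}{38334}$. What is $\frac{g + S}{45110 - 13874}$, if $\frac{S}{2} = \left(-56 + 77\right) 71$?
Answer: $\frac{114308419}{1197400824} \approx 0.095464$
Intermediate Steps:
$g = - \frac{3569}{38334}$ ($g = \left(-3569\right) \frac{1}{38334} = - \frac{3569}{38334} \approx -0.093103$)
$S = 2982$ ($S = 2 \left(-56 + 77\right) 71 = 2 \cdot 21 \cdot 71 = 2 \cdot 1491 = 2982$)
$\frac{g + S}{45110 - 13874} = \frac{- \frac{3569}{38334} + 2982}{45110 - 13874} = \frac{114308419}{38334 \cdot 31236} = \frac{114308419}{38334} \cdot \frac{1}{31236} = \frac{114308419}{1197400824}$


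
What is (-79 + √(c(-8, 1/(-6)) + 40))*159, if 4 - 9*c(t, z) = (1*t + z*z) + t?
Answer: -12561 + 53*√13679/6 ≈ -11528.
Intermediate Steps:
c(t, z) = 4/9 - 2*t/9 - z²/9 (c(t, z) = 4/9 - ((1*t + z*z) + t)/9 = 4/9 - ((t + z²) + t)/9 = 4/9 - (z² + 2*t)/9 = 4/9 + (-2*t/9 - z²/9) = 4/9 - 2*t/9 - z²/9)
(-79 + √(c(-8, 1/(-6)) + 40))*159 = (-79 + √((4/9 - 2/9*(-8) - (1/(-6))²/9) + 40))*159 = (-79 + √((4/9 + 16/9 - (-⅙)²/9) + 40))*159 = (-79 + √((4/9 + 16/9 - ⅑*1/36) + 40))*159 = (-79 + √((4/9 + 16/9 - 1/324) + 40))*159 = (-79 + √(719/324 + 40))*159 = (-79 + √(13679/324))*159 = (-79 + √13679/18)*159 = -12561 + 53*√13679/6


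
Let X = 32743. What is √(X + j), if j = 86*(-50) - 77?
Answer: √28366 ≈ 168.42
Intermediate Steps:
j = -4377 (j = -4300 - 77 = -4377)
√(X + j) = √(32743 - 4377) = √28366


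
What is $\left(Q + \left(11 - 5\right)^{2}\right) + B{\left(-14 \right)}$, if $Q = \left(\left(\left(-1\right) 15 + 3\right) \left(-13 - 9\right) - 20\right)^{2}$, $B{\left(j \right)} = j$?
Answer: $59558$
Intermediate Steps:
$Q = 59536$ ($Q = \left(\left(-15 + 3\right) \left(-22\right) - 20\right)^{2} = \left(\left(-12\right) \left(-22\right) - 20\right)^{2} = \left(264 - 20\right)^{2} = 244^{2} = 59536$)
$\left(Q + \left(11 - 5\right)^{2}\right) + B{\left(-14 \right)} = \left(59536 + \left(11 - 5\right)^{2}\right) - 14 = \left(59536 + 6^{2}\right) - 14 = \left(59536 + 36\right) - 14 = 59572 - 14 = 59558$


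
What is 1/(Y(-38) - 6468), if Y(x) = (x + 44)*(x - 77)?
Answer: -1/7158 ≈ -0.00013970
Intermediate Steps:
Y(x) = (-77 + x)*(44 + x) (Y(x) = (44 + x)*(-77 + x) = (-77 + x)*(44 + x))
1/(Y(-38) - 6468) = 1/((-3388 + (-38)² - 33*(-38)) - 6468) = 1/((-3388 + 1444 + 1254) - 6468) = 1/(-690 - 6468) = 1/(-7158) = -1/7158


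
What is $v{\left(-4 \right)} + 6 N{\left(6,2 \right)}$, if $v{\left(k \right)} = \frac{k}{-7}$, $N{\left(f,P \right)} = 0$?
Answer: $\frac{4}{7} \approx 0.57143$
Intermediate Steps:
$v{\left(k \right)} = - \frac{k}{7}$ ($v{\left(k \right)} = k \left(- \frac{1}{7}\right) = - \frac{k}{7}$)
$v{\left(-4 \right)} + 6 N{\left(6,2 \right)} = \left(- \frac{1}{7}\right) \left(-4\right) + 6 \cdot 0 = \frac{4}{7} + 0 = \frac{4}{7}$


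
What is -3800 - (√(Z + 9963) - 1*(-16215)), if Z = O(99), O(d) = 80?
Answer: -20015 - 11*√83 ≈ -20115.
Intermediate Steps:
Z = 80
-3800 - (√(Z + 9963) - 1*(-16215)) = -3800 - (√(80 + 9963) - 1*(-16215)) = -3800 - (√10043 + 16215) = -3800 - (11*√83 + 16215) = -3800 - (16215 + 11*√83) = -3800 + (-16215 - 11*√83) = -20015 - 11*√83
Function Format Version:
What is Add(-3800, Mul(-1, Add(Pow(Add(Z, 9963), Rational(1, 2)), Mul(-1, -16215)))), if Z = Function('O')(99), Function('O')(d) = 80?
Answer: Add(-20015, Mul(-11, Pow(83, Rational(1, 2)))) ≈ -20115.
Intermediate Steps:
Z = 80
Add(-3800, Mul(-1, Add(Pow(Add(Z, 9963), Rational(1, 2)), Mul(-1, -16215)))) = Add(-3800, Mul(-1, Add(Pow(Add(80, 9963), Rational(1, 2)), Mul(-1, -16215)))) = Add(-3800, Mul(-1, Add(Pow(10043, Rational(1, 2)), 16215))) = Add(-3800, Mul(-1, Add(Mul(11, Pow(83, Rational(1, 2))), 16215))) = Add(-3800, Mul(-1, Add(16215, Mul(11, Pow(83, Rational(1, 2)))))) = Add(-3800, Add(-16215, Mul(-11, Pow(83, Rational(1, 2))))) = Add(-20015, Mul(-11, Pow(83, Rational(1, 2))))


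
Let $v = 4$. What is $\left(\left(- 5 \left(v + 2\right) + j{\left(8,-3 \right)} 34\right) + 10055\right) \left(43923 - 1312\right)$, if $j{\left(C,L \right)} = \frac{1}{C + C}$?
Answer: $\frac{3418126587}{8} \approx 4.2727 \cdot 10^{8}$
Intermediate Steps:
$j{\left(C,L \right)} = \frac{1}{2 C}$
$\left(\left(- 5 \left(v + 2\right) + j{\left(8,-3 \right)} 34\right) + 10055\right) \left(43923 - 1312\right) = \left(\left(- 5 \left(4 + 2\right) + \frac{1}{2 \cdot 8} \cdot 34\right) + 10055\right) \left(43923 - 1312\right) = \left(\left(\left(-5\right) 6 + \frac{1}{2} \cdot \frac{1}{8} \cdot 34\right) + 10055\right) 42611 = \left(\left(-30 + \frac{1}{16} \cdot 34\right) + 10055\right) 42611 = \left(\left(-30 + \frac{17}{8}\right) + 10055\right) 42611 = \left(- \frac{223}{8} + 10055\right) 42611 = \frac{80217}{8} \cdot 42611 = \frac{3418126587}{8}$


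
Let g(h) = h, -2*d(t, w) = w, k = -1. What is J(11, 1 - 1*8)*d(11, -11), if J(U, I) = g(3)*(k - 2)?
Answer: -99/2 ≈ -49.500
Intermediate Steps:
d(t, w) = -w/2
J(U, I) = -9 (J(U, I) = 3*(-1 - 2) = 3*(-3) = -9)
J(11, 1 - 1*8)*d(11, -11) = -(-9)*(-11)/2 = -9*11/2 = -99/2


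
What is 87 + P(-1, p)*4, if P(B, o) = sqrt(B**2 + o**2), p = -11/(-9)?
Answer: 87 + 4*sqrt(202)/9 ≈ 93.317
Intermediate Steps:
p = 11/9 (p = -11*(-1/9) = 11/9 ≈ 1.2222)
87 + P(-1, p)*4 = 87 + sqrt((-1)**2 + (11/9)**2)*4 = 87 + sqrt(1 + 121/81)*4 = 87 + sqrt(202/81)*4 = 87 + (sqrt(202)/9)*4 = 87 + 4*sqrt(202)/9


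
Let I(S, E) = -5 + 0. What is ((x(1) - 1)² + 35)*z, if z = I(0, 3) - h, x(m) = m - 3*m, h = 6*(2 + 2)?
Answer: -1276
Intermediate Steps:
I(S, E) = -5
h = 24 (h = 6*4 = 24)
x(m) = -2*m
z = -29 (z = -5 - 1*24 = -5 - 24 = -29)
((x(1) - 1)² + 35)*z = ((-2*1 - 1)² + 35)*(-29) = ((-2 - 1)² + 35)*(-29) = ((-3)² + 35)*(-29) = (9 + 35)*(-29) = 44*(-29) = -1276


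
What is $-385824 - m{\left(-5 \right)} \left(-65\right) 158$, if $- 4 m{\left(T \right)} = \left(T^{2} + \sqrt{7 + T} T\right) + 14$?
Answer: $- \frac{971913}{2} + \frac{25675 \sqrt{2}}{2} \approx -4.678 \cdot 10^{5}$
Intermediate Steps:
$m{\left(T \right)} = - \frac{7}{2} - \frac{T^{2}}{4} - \frac{T \sqrt{7 + T}}{4}$ ($m{\left(T \right)} = - \frac{\left(T^{2} + \sqrt{7 + T} T\right) + 14}{4} = - \frac{\left(T^{2} + T \sqrt{7 + T}\right) + 14}{4} = - \frac{14 + T^{2} + T \sqrt{7 + T}}{4} = - \frac{7}{2} - \frac{T^{2}}{4} - \frac{T \sqrt{7 + T}}{4}$)
$-385824 - m{\left(-5 \right)} \left(-65\right) 158 = -385824 - \left(- \frac{7}{2} - \frac{\left(-5\right)^{2}}{4} - - \frac{5 \sqrt{7 - 5}}{4}\right) \left(-65\right) 158 = -385824 - \left(- \frac{7}{2} - \frac{25}{4} - - \frac{5 \sqrt{2}}{4}\right) \left(-65\right) 158 = -385824 - \left(- \frac{7}{2} - \frac{25}{4} + \frac{5 \sqrt{2}}{4}\right) \left(-65\right) 158 = -385824 - \left(- \frac{39}{4} + \frac{5 \sqrt{2}}{4}\right) \left(-65\right) 158 = -385824 - \left(\frac{2535}{4} - \frac{325 \sqrt{2}}{4}\right) 158 = -385824 - \left(\frac{200265}{2} - \frac{25675 \sqrt{2}}{2}\right) = - \frac{971913}{2} + \frac{25675 \sqrt{2}}{2}$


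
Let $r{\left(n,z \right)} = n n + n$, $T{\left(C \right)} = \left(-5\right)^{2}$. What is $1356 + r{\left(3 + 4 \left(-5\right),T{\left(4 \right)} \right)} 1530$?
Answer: $417516$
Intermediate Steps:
$T{\left(C \right)} = 25$
$r{\left(n,z \right)} = n + n^{2}$ ($r{\left(n,z \right)} = n^{2} + n = n + n^{2}$)
$1356 + r{\left(3 + 4 \left(-5\right),T{\left(4 \right)} \right)} 1530 = 1356 + \left(3 + 4 \left(-5\right)\right) \left(1 + \left(3 + 4 \left(-5\right)\right)\right) 1530 = 1356 + \left(3 - 20\right) \left(1 + \left(3 - 20\right)\right) 1530 = 1356 + - 17 \left(1 - 17\right) 1530 = 1356 + \left(-17\right) \left(-16\right) 1530 = 1356 + 272 \cdot 1530 = 1356 + 416160 = 417516$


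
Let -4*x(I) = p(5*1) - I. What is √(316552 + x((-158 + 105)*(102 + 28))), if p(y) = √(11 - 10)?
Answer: √1259317/2 ≈ 561.10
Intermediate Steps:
p(y) = 1 (p(y) = √1 = 1)
x(I) = -¼ + I/4 (x(I) = -(1 - I)/4 = -¼ + I/4)
√(316552 + x((-158 + 105)*(102 + 28))) = √(316552 + (-¼ + ((-158 + 105)*(102 + 28))/4)) = √(316552 + (-¼ + (-53*130)/4)) = √(316552 + (-¼ + (¼)*(-6890))) = √(316552 + (-¼ - 3445/2)) = √(316552 - 6891/4) = √(1259317/4) = √1259317/2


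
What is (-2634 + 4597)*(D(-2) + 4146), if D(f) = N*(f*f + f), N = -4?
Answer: 8122894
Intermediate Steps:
D(f) = -4*f - 4*f² (D(f) = -4*(f*f + f) = -4*(f² + f) = -4*(f + f²) = -4*f - 4*f²)
(-2634 + 4597)*(D(-2) + 4146) = (-2634 + 4597)*(-4*(-2)*(1 - 2) + 4146) = 1963*(-4*(-2)*(-1) + 4146) = 1963*(-8 + 4146) = 1963*4138 = 8122894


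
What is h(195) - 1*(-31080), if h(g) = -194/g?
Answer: 6060406/195 ≈ 31079.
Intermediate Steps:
h(195) - 1*(-31080) = -194/195 - 1*(-31080) = -194*1/195 + 31080 = -194/195 + 31080 = 6060406/195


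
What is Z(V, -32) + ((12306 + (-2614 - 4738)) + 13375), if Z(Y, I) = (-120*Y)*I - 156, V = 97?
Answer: 390653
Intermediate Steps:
Z(Y, I) = -156 - 120*I*Y (Z(Y, I) = -120*I*Y - 156 = -156 - 120*I*Y)
Z(V, -32) + ((12306 + (-2614 - 4738)) + 13375) = (-156 - 120*(-32)*97) + ((12306 + (-2614 - 4738)) + 13375) = (-156 + 372480) + ((12306 - 7352) + 13375) = 372324 + (4954 + 13375) = 372324 + 18329 = 390653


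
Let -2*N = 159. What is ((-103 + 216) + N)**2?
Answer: 4489/4 ≈ 1122.3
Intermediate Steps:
N = -159/2 (N = -1/2*159 = -159/2 ≈ -79.500)
((-103 + 216) + N)**2 = ((-103 + 216) - 159/2)**2 = (113 - 159/2)**2 = (67/2)**2 = 4489/4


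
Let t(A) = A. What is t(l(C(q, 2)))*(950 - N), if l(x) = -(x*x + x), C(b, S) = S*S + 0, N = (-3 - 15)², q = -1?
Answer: -12520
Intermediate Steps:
N = 324 (N = (-18)² = 324)
C(b, S) = S² (C(b, S) = S² + 0 = S²)
l(x) = -x - x² (l(x) = -(x² + x) = -(x + x²) = -x - x²)
t(l(C(q, 2)))*(950 - N) = (-1*2²*(1 + 2²))*(950 - 1*324) = (-1*4*(1 + 4))*(950 - 324) = -1*4*5*626 = -20*626 = -12520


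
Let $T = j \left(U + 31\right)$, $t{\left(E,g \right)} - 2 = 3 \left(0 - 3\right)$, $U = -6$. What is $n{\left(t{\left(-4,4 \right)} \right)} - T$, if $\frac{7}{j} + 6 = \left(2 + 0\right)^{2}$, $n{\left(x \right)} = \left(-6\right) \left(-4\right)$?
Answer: $\frac{223}{2} \approx 111.5$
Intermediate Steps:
$t{\left(E,g \right)} = -7$ ($t{\left(E,g \right)} = 2 + 3 \left(0 - 3\right) = 2 + 3 \left(-3\right) = 2 - 9 = -7$)
$n{\left(x \right)} = 24$
$j = - \frac{7}{2}$ ($j = \frac{7}{-6 + \left(2 + 0\right)^{2}} = \frac{7}{-6 + 2^{2}} = \frac{7}{-6 + 4} = \frac{7}{-2} = 7 \left(- \frac{1}{2}\right) = - \frac{7}{2} \approx -3.5$)
$T = - \frac{175}{2}$ ($T = - \frac{7 \left(-6 + 31\right)}{2} = \left(- \frac{7}{2}\right) 25 = - \frac{175}{2} \approx -87.5$)
$n{\left(t{\left(-4,4 \right)} \right)} - T = 24 - - \frac{175}{2} = 24 + \frac{175}{2} = \frac{223}{2}$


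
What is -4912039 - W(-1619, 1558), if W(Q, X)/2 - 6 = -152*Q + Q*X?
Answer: -359423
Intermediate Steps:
W(Q, X) = 12 - 304*Q + 2*Q*X (W(Q, X) = 12 + 2*(-152*Q + Q*X) = 12 + (-304*Q + 2*Q*X) = 12 - 304*Q + 2*Q*X)
-4912039 - W(-1619, 1558) = -4912039 - (12 - 304*(-1619) + 2*(-1619)*1558) = -4912039 - (12 + 492176 - 5044804) = -4912039 - 1*(-4552616) = -4912039 + 4552616 = -359423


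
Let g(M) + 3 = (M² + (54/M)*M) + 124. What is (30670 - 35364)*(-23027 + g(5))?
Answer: 107149938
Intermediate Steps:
g(M) = 175 + M² (g(M) = -3 + ((M² + (54/M)*M) + 124) = -3 + ((M² + 54) + 124) = -3 + ((54 + M²) + 124) = -3 + (178 + M²) = 175 + M²)
(30670 - 35364)*(-23027 + g(5)) = (30670 - 35364)*(-23027 + (175 + 5²)) = -4694*(-23027 + (175 + 25)) = -4694*(-23027 + 200) = -4694*(-22827) = 107149938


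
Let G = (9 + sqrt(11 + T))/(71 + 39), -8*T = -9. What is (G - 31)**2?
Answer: (13604 - sqrt(194))**2/193600 ≈ 953.98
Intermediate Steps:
T = 9/8 (T = -1/8*(-9) = 9/8 ≈ 1.1250)
G = 9/110 + sqrt(194)/440 (G = (9 + sqrt(11 + 9/8))/(71 + 39) = (9 + sqrt(97/8))/110 = (9 + sqrt(194)/4)*(1/110) = 9/110 + sqrt(194)/440 ≈ 0.11347)
(G - 31)**2 = ((9/110 + sqrt(194)/440) - 31)**2 = (-3401/110 + sqrt(194)/440)**2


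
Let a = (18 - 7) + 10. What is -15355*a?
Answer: -322455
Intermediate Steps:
a = 21 (a = 11 + 10 = 21)
-15355*a = -15355*21 = -322455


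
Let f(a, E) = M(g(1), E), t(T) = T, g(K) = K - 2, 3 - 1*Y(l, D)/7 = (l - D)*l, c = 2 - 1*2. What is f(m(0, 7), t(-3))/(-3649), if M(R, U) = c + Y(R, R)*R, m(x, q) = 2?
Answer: 21/3649 ≈ 0.0057550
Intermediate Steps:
c = 0 (c = 2 - 2 = 0)
Y(l, D) = 21 - 7*l*(l - D) (Y(l, D) = 21 - 7*(l - D)*l = 21 - 7*l*(l - D))
g(K) = -2 + K
M(R, U) = 21*R (M(R, U) = 0 + (21 - 7*R**2 + 7*R*R)*R = 0 + (21 - 7*R**2 + 7*R**2)*R = 0 + 21*R = 21*R)
f(a, E) = -21 (f(a, E) = 21*(-2 + 1) = 21*(-1) = -21)
f(m(0, 7), t(-3))/(-3649) = -21/(-3649) = -21*(-1/3649) = 21/3649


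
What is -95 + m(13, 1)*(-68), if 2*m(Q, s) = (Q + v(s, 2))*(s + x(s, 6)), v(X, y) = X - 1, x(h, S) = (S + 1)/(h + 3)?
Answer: -2621/2 ≈ -1310.5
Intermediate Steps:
x(h, S) = (1 + S)/(3 + h)
v(X, y) = -1 + X
m(Q, s) = (s + 7/(3 + s))*(-1 + Q + s)/2 (m(Q, s) = ((Q + (-1 + s))*(s + (1 + 6)/(3 + s)))/2 = ((-1 + Q + s)*(s + 7/(3 + s)))/2 = ((s + 7/(3 + s))*(-1 + Q + s))/2 = (s + 7/(3 + s))*(-1 + Q + s)/2)
-95 + m(13, 1)*(-68) = -95 + ((-7 + 7*13 + 7*1 + 1*(3 + 1)*(-1 + 13 + 1))/(2*(3 + 1)))*(-68) = -95 + ((½)*(-7 + 91 + 7 + 1*4*13)/4)*(-68) = -95 + ((½)*(¼)*(-7 + 91 + 7 + 52))*(-68) = -95 + ((½)*(¼)*143)*(-68) = -95 + (143/8)*(-68) = -95 - 2431/2 = -2621/2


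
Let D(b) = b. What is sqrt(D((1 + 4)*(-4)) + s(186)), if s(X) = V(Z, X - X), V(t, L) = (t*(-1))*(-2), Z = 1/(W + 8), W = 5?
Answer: I*sqrt(3354)/13 ≈ 4.4549*I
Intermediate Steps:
Z = 1/13 (Z = 1/(5 + 8) = 1/13 ≈ 0.076923)
V(t, L) = 2*t (V(t, L) = -t*(-2) = 2*t)
s(X) = 2/13 (s(X) = 2*(1/13) = 2/13)
sqrt(D((1 + 4)*(-4)) + s(186)) = sqrt((1 + 4)*(-4) + 2/13) = sqrt(5*(-4) + 2/13) = sqrt(-20 + 2/13) = sqrt(-258/13) = I*sqrt(3354)/13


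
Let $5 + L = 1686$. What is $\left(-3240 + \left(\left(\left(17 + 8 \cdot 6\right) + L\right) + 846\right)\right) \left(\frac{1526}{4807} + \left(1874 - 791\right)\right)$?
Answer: $- \frac{3374464536}{4807} \approx -7.0199 \cdot 10^{5}$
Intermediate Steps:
$L = 1681$ ($L = -5 + 1686 = 1681$)
$\left(-3240 + \left(\left(\left(17 + 8 \cdot 6\right) + L\right) + 846\right)\right) \left(\frac{1526}{4807} + \left(1874 - 791\right)\right) = \left(-3240 + \left(\left(\left(17 + 8 \cdot 6\right) + 1681\right) + 846\right)\right) \left(\frac{1526}{4807} + \left(1874 - 791\right)\right) = \left(-3240 + \left(\left(\left(17 + 48\right) + 1681\right) + 846\right)\right) \left(1526 \cdot \frac{1}{4807} + 1083\right) = \left(-3240 + \left(\left(65 + 1681\right) + 846\right)\right) \left(\frac{1526}{4807} + 1083\right) = \left(-3240 + \left(1746 + 846\right)\right) \frac{5207507}{4807} = \left(-3240 + 2592\right) \frac{5207507}{4807} = \left(-648\right) \frac{5207507}{4807} = - \frac{3374464536}{4807}$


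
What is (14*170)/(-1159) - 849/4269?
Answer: -3714737/1649257 ≈ -2.2524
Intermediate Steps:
(14*170)/(-1159) - 849/4269 = 2380*(-1/1159) - 849*1/4269 = -2380/1159 - 283/1423 = -3714737/1649257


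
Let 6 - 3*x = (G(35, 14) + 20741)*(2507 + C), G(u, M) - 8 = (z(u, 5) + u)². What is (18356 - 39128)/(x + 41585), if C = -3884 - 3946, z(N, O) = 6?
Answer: -62316/119519651 ≈ -0.00052139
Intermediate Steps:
G(u, M) = 8 + (6 + u)²
C = -7830
x = 119394896/3 (x = 2 - ((8 + (6 + 35)²) + 20741)*(2507 - 7830)/3 = 2 - ((8 + 41²) + 20741)*(-5323)/3 = 2 - ((8 + 1681) + 20741)*(-5323)/3 = 2 - (1689 + 20741)*(-5323)/3 = 2 - 22430*(-5323)/3 = 2 - ⅓*(-119394890) = 2 + 119394890/3 = 119394896/3 ≈ 3.9798e+7)
(18356 - 39128)/(x + 41585) = (18356 - 39128)/(119394896/3 + 41585) = -20772/119519651/3 = -20772*3/119519651 = -62316/119519651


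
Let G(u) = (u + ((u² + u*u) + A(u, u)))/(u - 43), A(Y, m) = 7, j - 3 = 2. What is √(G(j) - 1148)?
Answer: 3*I*√46113/19 ≈ 33.906*I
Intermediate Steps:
j = 5 (j = 3 + 2 = 5)
G(u) = (7 + u + 2*u²)/(-43 + u) (G(u) = (u + ((u² + u*u) + 7))/(u - 43) = (u + ((u² + u²) + 7))/(-43 + u) = (u + (2*u² + 7))/(-43 + u) = (u + (7 + 2*u²))/(-43 + u) = (7 + u + 2*u²)/(-43 + u))
√(G(j) - 1148) = √((7 + 5 + 2*5²)/(-43 + 5) - 1148) = √((7 + 5 + 2*25)/(-38) - 1148) = √(-(7 + 5 + 50)/38 - 1148) = √(-1/38*62 - 1148) = √(-31/19 - 1148) = √(-21843/19) = 3*I*√46113/19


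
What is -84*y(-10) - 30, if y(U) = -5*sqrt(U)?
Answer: -30 + 420*I*sqrt(10) ≈ -30.0 + 1328.2*I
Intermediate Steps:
-84*y(-10) - 30 = -(-420)*sqrt(-10) - 30 = -(-420)*I*sqrt(10) - 30 = 420*I*sqrt(10) - 30 = -30 + 420*I*sqrt(10)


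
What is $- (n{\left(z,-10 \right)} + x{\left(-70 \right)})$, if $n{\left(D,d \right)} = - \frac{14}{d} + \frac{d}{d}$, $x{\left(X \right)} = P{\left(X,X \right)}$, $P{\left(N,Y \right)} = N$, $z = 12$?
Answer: $\frac{338}{5} \approx 67.6$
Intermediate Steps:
$x{\left(X \right)} = X$
$n{\left(D,d \right)} = 1 - \frac{14}{d}$ ($n{\left(D,d \right)} = - \frac{14}{d} + 1 = 1 - \frac{14}{d}$)
$- (n{\left(z,-10 \right)} + x{\left(-70 \right)}) = - (\frac{-14 - 10}{-10} - 70) = - (\left(- \frac{1}{10}\right) \left(-24\right) - 70) = - (\frac{12}{5} - 70) = \left(-1\right) \left(- \frac{338}{5}\right) = \frac{338}{5}$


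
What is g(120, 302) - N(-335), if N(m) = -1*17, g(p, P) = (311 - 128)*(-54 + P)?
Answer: 45401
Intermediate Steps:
g(p, P) = -9882 + 183*P (g(p, P) = 183*(-54 + P) = -9882 + 183*P)
N(m) = -17
g(120, 302) - N(-335) = (-9882 + 183*302) - 1*(-17) = (-9882 + 55266) + 17 = 45384 + 17 = 45401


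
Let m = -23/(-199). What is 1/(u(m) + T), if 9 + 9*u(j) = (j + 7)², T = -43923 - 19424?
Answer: -39601/2508421364 ≈ -1.5787e-5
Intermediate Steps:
T = -63347
m = 23/199 (m = -23*(-1/199) = 23/199 ≈ 0.11558)
u(j) = -1 + (7 + j)²/9 (u(j) = -1 + (j + 7)²/9 = -1 + (7 + j)²/9)
1/(u(m) + T) = 1/((-1 + (7 + 23/199)²/9) - 63347) = 1/((-1 + (1416/199)²/9) - 63347) = 1/((-1 + (⅑)*(2005056/39601)) - 63347) = 1/((-1 + 222784/39601) - 63347) = 1/(183183/39601 - 63347) = 1/(-2508421364/39601) = -39601/2508421364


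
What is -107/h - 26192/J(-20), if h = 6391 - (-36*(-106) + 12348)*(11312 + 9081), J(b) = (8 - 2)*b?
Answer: 1079195725319/4944390915 ≈ 218.27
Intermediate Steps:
J(b) = 6*b
h = -329626061 (h = 6391 - (3816 + 12348)*20393 = 6391 - 16164*20393 = 6391 - 1*329632452 = 6391 - 329632452 = -329626061)
-107/h - 26192/J(-20) = -107/(-329626061) - 26192/(6*(-20)) = -107*(-1/329626061) - 26192/(-120) = 107/329626061 - 26192*(-1/120) = 107/329626061 + 3274/15 = 1079195725319/4944390915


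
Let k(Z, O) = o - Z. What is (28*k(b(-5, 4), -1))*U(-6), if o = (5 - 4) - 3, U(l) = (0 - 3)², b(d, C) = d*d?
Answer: -6804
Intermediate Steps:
b(d, C) = d²
U(l) = 9 (U(l) = (-3)² = 9)
o = -2 (o = 1 - 3 = -2)
k(Z, O) = -2 - Z
(28*k(b(-5, 4), -1))*U(-6) = (28*(-2 - 1*(-5)²))*9 = (28*(-2 - 1*25))*9 = (28*(-2 - 25))*9 = (28*(-27))*9 = -756*9 = -6804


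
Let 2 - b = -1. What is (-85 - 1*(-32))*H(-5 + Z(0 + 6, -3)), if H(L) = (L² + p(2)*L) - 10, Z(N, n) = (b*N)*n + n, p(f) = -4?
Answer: -216346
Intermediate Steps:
b = 3 (b = 2 - 1*(-1) = 2 + 1 = 3)
Z(N, n) = n + 3*N*n (Z(N, n) = (3*N)*n + n = 3*N*n + n = n + 3*N*n)
H(L) = -10 + L² - 4*L (H(L) = (L² - 4*L) - 10 = -10 + L² - 4*L)
(-85 - 1*(-32))*H(-5 + Z(0 + 6, -3)) = (-85 - 1*(-32))*(-10 + (-5 - 3*(1 + 3*(0 + 6)))² - 4*(-5 - 3*(1 + 3*(0 + 6)))) = (-85 + 32)*(-10 + (-5 - 3*(1 + 3*6))² - 4*(-5 - 3*(1 + 3*6))) = -53*(-10 + (-5 - 3*(1 + 18))² - 4*(-5 - 3*(1 + 18))) = -53*(-10 + (-5 - 3*19)² - 4*(-5 - 3*19)) = -53*(-10 + (-5 - 57)² - 4*(-5 - 57)) = -53*(-10 + (-62)² - 4*(-62)) = -53*(-10 + 3844 + 248) = -53*4082 = -216346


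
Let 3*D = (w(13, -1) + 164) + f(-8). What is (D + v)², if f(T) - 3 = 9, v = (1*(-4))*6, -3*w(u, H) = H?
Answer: 97969/81 ≈ 1209.5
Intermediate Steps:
w(u, H) = -H/3
v = -24 (v = -4*6 = -24)
f(T) = 12 (f(T) = 3 + 9 = 12)
D = 529/9 (D = ((-⅓*(-1) + 164) + 12)/3 = ((⅓ + 164) + 12)/3 = (493/3 + 12)/3 = (⅓)*(529/3) = 529/9 ≈ 58.778)
(D + v)² = (529/9 - 24)² = (313/9)² = 97969/81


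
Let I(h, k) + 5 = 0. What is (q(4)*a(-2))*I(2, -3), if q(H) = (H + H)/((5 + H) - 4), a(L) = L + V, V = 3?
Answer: -8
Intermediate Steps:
I(h, k) = -5 (I(h, k) = -5 + 0 = -5)
a(L) = 3 + L (a(L) = L + 3 = 3 + L)
q(H) = 2*H/(1 + H) (q(H) = (2*H)/(1 + H) = 2*H/(1 + H))
(q(4)*a(-2))*I(2, -3) = ((2*4/(1 + 4))*(3 - 2))*(-5) = ((2*4/5)*1)*(-5) = ((2*4*(⅕))*1)*(-5) = ((8/5)*1)*(-5) = (8/5)*(-5) = -8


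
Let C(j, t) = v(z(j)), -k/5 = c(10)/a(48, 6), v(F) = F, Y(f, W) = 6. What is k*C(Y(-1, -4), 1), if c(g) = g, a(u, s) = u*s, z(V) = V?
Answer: -25/24 ≈ -1.0417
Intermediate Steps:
a(u, s) = s*u
k = -25/144 (k = -50/(6*48) = -50/288 = -5*5/144 = -25/144 ≈ -0.17361)
C(j, t) = j
k*C(Y(-1, -4), 1) = -25/144*6 = -25/24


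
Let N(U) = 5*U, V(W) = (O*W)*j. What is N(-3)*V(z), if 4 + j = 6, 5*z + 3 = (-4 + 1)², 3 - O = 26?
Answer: 828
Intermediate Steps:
O = -23 (O = 3 - 1*26 = 3 - 26 = -23)
z = 6/5 (z = -⅗ + (-4 + 1)²/5 = -⅗ + (⅕)*(-3)² = -⅗ + (⅕)*9 = -⅗ + 9/5 = 6/5 ≈ 1.2000)
j = 2 (j = -4 + 6 = 2)
V(W) = -46*W (V(W) = -23*W*2 = -46*W)
N(-3)*V(z) = (5*(-3))*(-46*6/5) = -15*(-276/5) = 828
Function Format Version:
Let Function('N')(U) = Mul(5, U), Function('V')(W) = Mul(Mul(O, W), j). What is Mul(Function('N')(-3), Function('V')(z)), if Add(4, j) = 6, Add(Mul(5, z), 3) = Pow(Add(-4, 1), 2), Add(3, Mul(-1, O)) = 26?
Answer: 828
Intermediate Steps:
O = -23 (O = Add(3, Mul(-1, 26)) = Add(3, -26) = -23)
z = Rational(6, 5) (z = Add(Rational(-3, 5), Mul(Rational(1, 5), Pow(Add(-4, 1), 2))) = Add(Rational(-3, 5), Mul(Rational(1, 5), Pow(-3, 2))) = Add(Rational(-3, 5), Mul(Rational(1, 5), 9)) = Add(Rational(-3, 5), Rational(9, 5)) = Rational(6, 5) ≈ 1.2000)
j = 2 (j = Add(-4, 6) = 2)
Function('V')(W) = Mul(-46, W) (Function('V')(W) = Mul(Mul(-23, W), 2) = Mul(-46, W))
Mul(Function('N')(-3), Function('V')(z)) = Mul(Mul(5, -3), Mul(-46, Rational(6, 5))) = Mul(-15, Rational(-276, 5)) = 828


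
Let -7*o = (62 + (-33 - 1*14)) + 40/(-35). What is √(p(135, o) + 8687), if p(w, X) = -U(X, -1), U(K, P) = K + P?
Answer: √425809/7 ≈ 93.220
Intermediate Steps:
o = -97/49 (o = -((62 + (-33 - 1*14)) + 40/(-35))/7 = -((62 + (-33 - 14)) + 40*(-1/35))/7 = -((62 - 47) - 8/7)/7 = -(15 - 8/7)/7 = -⅐*97/7 = -97/49 ≈ -1.9796)
p(w, X) = 1 - X (p(w, X) = -(X - 1) = -(-1 + X) = 1 - X)
√(p(135, o) + 8687) = √((1 - 1*(-97/49)) + 8687) = √((1 + 97/49) + 8687) = √(146/49 + 8687) = √(425809/49) = √425809/7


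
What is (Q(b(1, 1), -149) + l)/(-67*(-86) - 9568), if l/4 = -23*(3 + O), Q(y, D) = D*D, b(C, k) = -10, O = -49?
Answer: -2403/346 ≈ -6.9451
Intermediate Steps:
Q(y, D) = D**2
l = 4232 (l = 4*(-23*(3 - 49)) = 4*(-23*(-46)) = 4*1058 = 4232)
(Q(b(1, 1), -149) + l)/(-67*(-86) - 9568) = ((-149)**2 + 4232)/(-67*(-86) - 9568) = (22201 + 4232)/(5762 - 9568) = 26433/(-3806) = 26433*(-1/3806) = -2403/346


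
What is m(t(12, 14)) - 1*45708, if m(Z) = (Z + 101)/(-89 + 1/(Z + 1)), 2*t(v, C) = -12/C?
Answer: -111667460/2443 ≈ -45709.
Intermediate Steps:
t(v, C) = -6/C (t(v, C) = (-12/C)/2 = -6/C)
m(Z) = (101 + Z)/(-89 + 1/(1 + Z))
m(t(12, 14)) - 1*45708 = (-101 - (-6/14)**2 - (-612)/14)/(88 + 89*(-6/14)) - 1*45708 = (-101 - (-6*1/14)**2 - (-612)/14)/(88 + 89*(-6*1/14)) - 45708 = (-101 - (-3/7)**2 - 102*(-3/7))/(88 + 89*(-3/7)) - 45708 = (-101 - 1*9/49 + 306/7)/(88 - 267/7) - 45708 = (-101 - 9/49 + 306/7)/(349/7) - 45708 = (7/349)*(-2816/49) - 45708 = -2816/2443 - 45708 = -111667460/2443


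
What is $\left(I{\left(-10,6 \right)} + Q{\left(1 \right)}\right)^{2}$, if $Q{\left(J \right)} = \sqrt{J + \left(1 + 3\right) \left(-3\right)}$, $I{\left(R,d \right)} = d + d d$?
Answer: $\left(42 + i \sqrt{11}\right)^{2} \approx 1753.0 + 278.6 i$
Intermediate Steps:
$I{\left(R,d \right)} = d + d^{2}$
$Q{\left(J \right)} = \sqrt{-12 + J}$ ($Q{\left(J \right)} = \sqrt{J + 4 \left(-3\right)} = \sqrt{J - 12} = \sqrt{-12 + J}$)
$\left(I{\left(-10,6 \right)} + Q{\left(1 \right)}\right)^{2} = \left(6 \left(1 + 6\right) + \sqrt{-12 + 1}\right)^{2} = \left(6 \cdot 7 + \sqrt{-11}\right)^{2} = \left(42 + i \sqrt{11}\right)^{2}$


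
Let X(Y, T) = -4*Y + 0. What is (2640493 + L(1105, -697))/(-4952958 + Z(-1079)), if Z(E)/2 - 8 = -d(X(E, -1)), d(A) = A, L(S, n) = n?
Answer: -439966/826929 ≈ -0.53205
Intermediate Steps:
X(Y, T) = -4*Y
Z(E) = 16 + 8*E (Z(E) = 16 + 2*(-(-4)*E) = 16 + 2*(4*E) = 16 + 8*E)
(2640493 + L(1105, -697))/(-4952958 + Z(-1079)) = (2640493 - 697)/(-4952958 + (16 + 8*(-1079))) = 2639796/(-4952958 + (16 - 8632)) = 2639796/(-4952958 - 8616) = 2639796/(-4961574) = 2639796*(-1/4961574) = -439966/826929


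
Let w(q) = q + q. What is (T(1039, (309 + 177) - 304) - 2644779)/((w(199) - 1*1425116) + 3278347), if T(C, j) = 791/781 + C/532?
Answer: -1098883283997/770168020468 ≈ -1.4268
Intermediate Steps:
w(q) = 2*q
T(C, j) = 791/781 + C/532 (T(C, j) = 791*(1/781) + C*(1/532) = 791/781 + C/532)
(T(1039, (309 + 177) - 304) - 2644779)/((w(199) - 1*1425116) + 3278347) = ((791/781 + (1/532)*1039) - 2644779)/((2*199 - 1*1425116) + 3278347) = ((791/781 + 1039/532) - 2644779)/((398 - 1425116) + 3278347) = (1232271/415492 - 2644779)/(-1424718 + 3278347) = -1098883283997/415492/1853629 = -1098883283997/415492*1/1853629 = -1098883283997/770168020468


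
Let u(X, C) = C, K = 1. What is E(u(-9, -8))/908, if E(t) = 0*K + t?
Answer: -2/227 ≈ -0.0088106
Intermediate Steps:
E(t) = t (E(t) = 0*1 + t = 0 + t = t)
E(u(-9, -8))/908 = -8/908 = -8*1/908 = -2/227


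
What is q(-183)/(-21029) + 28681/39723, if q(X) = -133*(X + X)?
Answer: -1330503445/835334967 ≈ -1.5928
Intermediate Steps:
q(X) = -266*X
q(-183)/(-21029) + 28681/39723 = -266*(-183)/(-21029) + 28681/39723 = 48678*(-1/21029) + 28681*(1/39723) = -48678/21029 + 28681/39723 = -1330503445/835334967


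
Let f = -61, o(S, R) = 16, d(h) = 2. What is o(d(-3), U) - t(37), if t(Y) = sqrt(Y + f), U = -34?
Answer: 16 - 2*I*sqrt(6) ≈ 16.0 - 4.899*I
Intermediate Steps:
t(Y) = sqrt(-61 + Y) (t(Y) = sqrt(Y - 61) = sqrt(-61 + Y))
o(d(-3), U) - t(37) = 16 - sqrt(-61 + 37) = 16 - sqrt(-24) = 16 - 2*I*sqrt(6)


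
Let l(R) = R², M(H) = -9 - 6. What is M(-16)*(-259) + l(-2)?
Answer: 3889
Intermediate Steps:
M(H) = -15
M(-16)*(-259) + l(-2) = -15*(-259) + (-2)² = 3885 + 4 = 3889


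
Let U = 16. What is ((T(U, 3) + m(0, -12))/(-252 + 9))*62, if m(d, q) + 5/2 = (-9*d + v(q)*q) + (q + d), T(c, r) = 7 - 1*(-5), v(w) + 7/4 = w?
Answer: -10075/243 ≈ -41.461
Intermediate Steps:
v(w) = -7/4 + w
T(c, r) = 12 (T(c, r) = 7 + 5 = 12)
m(d, q) = -5/2 + q - 8*d + q*(-7/4 + q) (m(d, q) = -5/2 + ((-9*d + (-7/4 + q)*q) + (q + d)) = -5/2 + ((-9*d + q*(-7/4 + q)) + (d + q)) = -5/2 + (q - 8*d + q*(-7/4 + q)) = -5/2 + q - 8*d + q*(-7/4 + q))
((T(U, 3) + m(0, -12))/(-252 + 9))*62 = ((12 + (-5/2 + (-12)² - 8*0 - ¾*(-12)))/(-252 + 9))*62 = ((12 + (-5/2 + 144 + 0 + 9))/(-243))*62 = ((12 + 301/2)*(-1/243))*62 = ((325/2)*(-1/243))*62 = -325/486*62 = -10075/243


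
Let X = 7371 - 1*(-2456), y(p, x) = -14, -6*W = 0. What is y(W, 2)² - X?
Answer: -9631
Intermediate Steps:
W = 0 (W = -⅙*0 = 0)
X = 9827 (X = 7371 + 2456 = 9827)
y(W, 2)² - X = (-14)² - 1*9827 = 196 - 9827 = -9631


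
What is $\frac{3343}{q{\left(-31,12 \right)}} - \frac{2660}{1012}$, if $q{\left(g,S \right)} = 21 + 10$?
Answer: $\frac{825164}{7843} \approx 105.21$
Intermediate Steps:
$q{\left(g,S \right)} = 31$
$\frac{3343}{q{\left(-31,12 \right)}} - \frac{2660}{1012} = \frac{3343}{31} - \frac{2660}{1012} = 3343 \cdot \frac{1}{31} - \frac{665}{253} = \frac{3343}{31} - \frac{665}{253} = \frac{825164}{7843}$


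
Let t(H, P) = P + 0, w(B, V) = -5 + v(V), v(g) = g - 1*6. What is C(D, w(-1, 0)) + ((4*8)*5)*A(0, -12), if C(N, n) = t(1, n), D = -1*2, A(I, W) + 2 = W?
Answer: -2251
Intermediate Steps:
v(g) = -6 + g (v(g) = g - 6 = -6 + g)
A(I, W) = -2 + W
D = -2
w(B, V) = -11 + V (w(B, V) = -5 + (-6 + V) = -11 + V)
t(H, P) = P
C(N, n) = n
C(D, w(-1, 0)) + ((4*8)*5)*A(0, -12) = (-11 + 0) + ((4*8)*5)*(-2 - 12) = -11 + (32*5)*(-14) = -11 + 160*(-14) = -11 - 2240 = -2251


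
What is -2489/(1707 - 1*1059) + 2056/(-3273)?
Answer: -3159595/706968 ≈ -4.4692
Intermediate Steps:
-2489/(1707 - 1*1059) + 2056/(-3273) = -2489/(1707 - 1059) + 2056*(-1/3273) = -2489/648 - 2056/3273 = -3159595/706968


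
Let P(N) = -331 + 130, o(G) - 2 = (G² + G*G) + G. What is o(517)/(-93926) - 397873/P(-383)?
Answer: 37263064901/18879126 ≈ 1973.8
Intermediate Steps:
o(G) = 2 + G + 2*G² (o(G) = 2 + ((G² + G*G) + G) = 2 + ((G² + G²) + G) = 2 + (2*G² + G) = 2 + (G + 2*G²) = 2 + G + 2*G²)
P(N) = -201
o(517)/(-93926) - 397873/P(-383) = (2 + 517 + 2*517²)/(-93926) - 397873/(-201) = (2 + 517 + 2*267289)*(-1/93926) - 397873*(-1/201) = (2 + 517 + 534578)*(-1/93926) + 397873/201 = 535097*(-1/93926) + 397873/201 = -535097/93926 + 397873/201 = 37263064901/18879126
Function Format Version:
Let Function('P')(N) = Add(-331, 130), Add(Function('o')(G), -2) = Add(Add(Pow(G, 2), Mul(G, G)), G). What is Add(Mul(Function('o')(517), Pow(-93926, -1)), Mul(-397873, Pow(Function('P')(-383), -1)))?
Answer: Rational(37263064901, 18879126) ≈ 1973.8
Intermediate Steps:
Function('o')(G) = Add(2, G, Mul(2, Pow(G, 2))) (Function('o')(G) = Add(2, Add(Add(Pow(G, 2), Mul(G, G)), G)) = Add(2, Add(Add(Pow(G, 2), Pow(G, 2)), G)) = Add(2, Add(Mul(2, Pow(G, 2)), G)) = Add(2, Add(G, Mul(2, Pow(G, 2)))) = Add(2, G, Mul(2, Pow(G, 2))))
Function('P')(N) = -201
Add(Mul(Function('o')(517), Pow(-93926, -1)), Mul(-397873, Pow(Function('P')(-383), -1))) = Add(Mul(Add(2, 517, Mul(2, Pow(517, 2))), Pow(-93926, -1)), Mul(-397873, Pow(-201, -1))) = Add(Mul(Add(2, 517, Mul(2, 267289)), Rational(-1, 93926)), Mul(-397873, Rational(-1, 201))) = Add(Mul(Add(2, 517, 534578), Rational(-1, 93926)), Rational(397873, 201)) = Add(Mul(535097, Rational(-1, 93926)), Rational(397873, 201)) = Add(Rational(-535097, 93926), Rational(397873, 201)) = Rational(37263064901, 18879126)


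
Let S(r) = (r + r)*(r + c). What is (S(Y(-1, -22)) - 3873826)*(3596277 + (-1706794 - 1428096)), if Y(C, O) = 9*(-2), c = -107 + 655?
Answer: -1796136220622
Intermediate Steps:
c = 548
Y(C, O) = -18
S(r) = 2*r*(548 + r) (S(r) = (r + r)*(r + 548) = (2*r)*(548 + r) = 2*r*(548 + r))
(S(Y(-1, -22)) - 3873826)*(3596277 + (-1706794 - 1428096)) = (2*(-18)*(548 - 18) - 3873826)*(3596277 + (-1706794 - 1428096)) = (2*(-18)*530 - 3873826)*(3596277 - 3134890) = (-19080 - 3873826)*461387 = -3892906*461387 = -1796136220622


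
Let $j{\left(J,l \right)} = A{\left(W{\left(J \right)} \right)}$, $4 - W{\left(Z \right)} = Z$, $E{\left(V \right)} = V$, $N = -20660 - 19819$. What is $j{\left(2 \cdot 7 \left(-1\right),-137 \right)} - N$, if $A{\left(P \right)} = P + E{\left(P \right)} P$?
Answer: $40821$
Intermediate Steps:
$N = -40479$
$W{\left(Z \right)} = 4 - Z$
$A{\left(P \right)} = P + P^{2}$ ($A{\left(P \right)} = P + P P = P + P^{2}$)
$j{\left(J,l \right)} = \left(4 - J\right) \left(5 - J\right)$ ($j{\left(J,l \right)} = \left(4 - J\right) \left(1 - \left(-4 + J\right)\right) = \left(4 - J\right) \left(5 - J\right)$)
$j{\left(2 \cdot 7 \left(-1\right),-137 \right)} - N = \left(-5 + 2 \cdot 7 \left(-1\right)\right) \left(-4 + 2 \cdot 7 \left(-1\right)\right) - -40479 = \left(-5 + 14 \left(-1\right)\right) \left(-4 + 14 \left(-1\right)\right) + 40479 = \left(-5 - 14\right) \left(-4 - 14\right) + 40479 = \left(-19\right) \left(-18\right) + 40479 = 342 + 40479 = 40821$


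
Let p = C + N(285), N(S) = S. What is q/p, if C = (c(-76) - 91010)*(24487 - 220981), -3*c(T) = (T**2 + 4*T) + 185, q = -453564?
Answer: -453564/18253441411 ≈ -2.4848e-5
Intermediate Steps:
c(T) = -185/3 - 4*T/3 - T**2/3 (c(T) = -((T**2 + 4*T) + 185)/3 = -(185 + T**2 + 4*T)/3 = -185/3 - 4*T/3 - T**2/3)
C = 18253441126 (C = ((-185/3 - 4/3*(-76) - 1/3*(-76)**2) - 91010)*(24487 - 220981) = ((-185/3 + 304/3 - 1/3*5776) - 91010)*(-196494) = ((-185/3 + 304/3 - 5776/3) - 91010)*(-196494) = (-5657/3 - 91010)*(-196494) = -278687/3*(-196494) = 18253441126)
p = 18253441411 (p = 18253441126 + 285 = 18253441411)
q/p = -453564/18253441411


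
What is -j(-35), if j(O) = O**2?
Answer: -1225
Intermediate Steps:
-j(-35) = -1*(-35)**2 = -1*1225 = -1225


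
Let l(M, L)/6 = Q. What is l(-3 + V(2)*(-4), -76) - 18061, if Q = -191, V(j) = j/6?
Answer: -19207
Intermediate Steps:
V(j) = j/6 (V(j) = j*(⅙) = j/6)
l(M, L) = -1146 (l(M, L) = 6*(-191) = -1146)
l(-3 + V(2)*(-4), -76) - 18061 = -1146 - 18061 = -19207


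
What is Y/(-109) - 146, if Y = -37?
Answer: -15877/109 ≈ -145.66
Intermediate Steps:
Y/(-109) - 146 = -37/(-109) - 146 = -37*(-1/109) - 146 = 37/109 - 146 = -15877/109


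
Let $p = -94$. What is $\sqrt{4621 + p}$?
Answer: $3 \sqrt{503} \approx 67.283$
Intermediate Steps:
$\sqrt{4621 + p} = \sqrt{4621 - 94} = \sqrt{4527} = 3 \sqrt{503}$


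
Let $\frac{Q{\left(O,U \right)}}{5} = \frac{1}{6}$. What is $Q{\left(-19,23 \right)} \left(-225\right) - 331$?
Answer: $- \frac{1037}{2} \approx -518.5$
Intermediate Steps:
$Q{\left(O,U \right)} = \frac{5}{6}$
$Q{\left(-19,23 \right)} \left(-225\right) - 331 = \frac{5}{6} \left(-225\right) - 331 = - \frac{375}{2} - 331 = - \frac{1037}{2}$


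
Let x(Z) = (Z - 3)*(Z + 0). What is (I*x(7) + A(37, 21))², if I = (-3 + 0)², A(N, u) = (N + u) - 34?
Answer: 76176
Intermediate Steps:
A(N, u) = -34 + N + u
I = 9 (I = (-3)² = 9)
x(Z) = Z*(-3 + Z) (x(Z) = (-3 + Z)*Z = Z*(-3 + Z))
(I*x(7) + A(37, 21))² = (9*(7*(-3 + 7)) + (-34 + 37 + 21))² = (9*(7*4) + 24)² = (9*28 + 24)² = (252 + 24)² = 276² = 76176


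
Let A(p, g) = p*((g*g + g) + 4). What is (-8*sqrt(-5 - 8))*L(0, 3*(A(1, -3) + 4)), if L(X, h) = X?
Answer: 0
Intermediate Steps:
A(p, g) = p*(4 + g + g**2) (A(p, g) = p*((g**2 + g) + 4) = p*((g + g**2) + 4) = p*(4 + g + g**2))
(-8*sqrt(-5 - 8))*L(0, 3*(A(1, -3) + 4)) = -8*sqrt(-5 - 8)*0 = -8*I*sqrt(13)*0 = 0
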